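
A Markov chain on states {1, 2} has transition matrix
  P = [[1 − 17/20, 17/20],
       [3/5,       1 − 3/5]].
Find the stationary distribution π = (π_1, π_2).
π_1 = 12/29, π_2 = 17/29

Solve πP = π with π_1 + π_2 = 1. From πP = π: π_1 · (1 − 17/20) + π_2 · 3/5 = π_1 ⇒ π_2 · 3/5 = π_1 · 17/20 ⇒ π_2/π_1 = (17/20)/(3/5) = 17/12. Together with π_1 + π_2 = 1:
  π_1 = (3/5)/(17/20 + 3/5) = (3/5)/(29/20) = 12/29,
  π_2 = (17/20)/(17/20 + 3/5) = (17/20)/(29/20) = 17/29.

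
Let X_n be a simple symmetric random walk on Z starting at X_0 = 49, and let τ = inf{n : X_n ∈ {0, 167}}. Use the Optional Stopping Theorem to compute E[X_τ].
E[X_τ] = 49

X_n is a martingale and τ is a bounded-mean stopping time (indeed τ is finite a.s. with bounded expectation since the walk is in a bounded region). By the OST, E[X_τ] = E[X_0] = 49. Equivalently: E[X_τ] = 167 · P(hit 167 first) + 0 · P(hit 0 first) = 167 · (49/167) = 49.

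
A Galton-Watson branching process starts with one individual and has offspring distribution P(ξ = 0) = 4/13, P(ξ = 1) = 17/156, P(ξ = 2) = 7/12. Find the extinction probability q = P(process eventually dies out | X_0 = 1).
q = 48/91

The pgf is f(s) = 4/13 + 17/156·s + 7/12·s². The extinction probability q is the smallest fixed point of f in [0, 1]. Setting s = f(s):
  7/12·s² + (17/156 − 1)·s + 4/13 = 0
  7/12·s² − (4/13 + 7/12)·s + 4/13 = 0
which factors as (s − 1)·(7/12·s − 4/13) = 0, giving roots s = 1 and s = (4/13)/(7/12) = 48/91.
Mean offspring μ = 17/156 + 2·7/12 = 199/156 > 1 (supercritical), so q < 1. The extinction probability is the smaller root: q = (4/13)/(7/12) = 48/91.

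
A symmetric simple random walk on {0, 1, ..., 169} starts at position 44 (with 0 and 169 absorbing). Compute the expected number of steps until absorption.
E[τ | X_0 = 44] = 5500

Let v_k = E[τ | X_0 = k]. Boundary: v_0 = v_169 = 0. Recurrence: v_k = 1 + (v_{k-1} + v_{k+1})/2 for 1 ≤ k ≤ 168. The particular solution to v_k − (v_{k-1} + v_{k+1})/2 = 1 is v_k = −k^2. Adding homogeneous solution A + B k and matching boundaries gives v_k = k (169 − k). Substituting k = 44: v_44 = 44 · 125 = 5500.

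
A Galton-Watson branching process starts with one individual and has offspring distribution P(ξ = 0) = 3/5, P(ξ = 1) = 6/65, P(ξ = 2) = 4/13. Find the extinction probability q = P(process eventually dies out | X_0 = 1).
q = 1

Mean offspring μ = 0·3/5 + 1·6/65 + 2·4/13 = 46/65 ≤ 1. For μ ≤ 1 with offspring not concentrated at 1, the Galton-Watson process goes extinct almost surely, so q = 1.
(Algebraic check: The pgf is f(s) = 3/5 + 6/65·s + 4/13·s². The extinction probability q is the smallest fixed point of f in [0, 1]. Setting s = f(s):
  4/13·s² + (6/65 − 1)·s + 3/5 = 0
  4/13·s² − (3/5 + 4/13)·s + 3/5 = 0
which factors as (s − 1)·(4/13·s − 3/5) = 0, giving roots s = 1 and s = (3/5)/(4/13) = 39/20. Since 39/20 ≥ 1, the smallest root in [0, 1] is s = 1.)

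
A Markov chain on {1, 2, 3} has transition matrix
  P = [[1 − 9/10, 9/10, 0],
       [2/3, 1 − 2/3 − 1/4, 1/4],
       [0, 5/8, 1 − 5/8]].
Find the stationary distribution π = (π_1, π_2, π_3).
π = (100/289, 135/289, 54/289)

This is a birth-death chain on three states, which satisfies detailed balance: π_1 · P_{12} = π_2 · P_{21} and π_2 · P_{23} = π_3 · P_{32}.
From π_1 · 9/10 = π_2 · 2/3: π_2/π_1 = (9/10)/(2/3) = 27/20.
From π_2 · 1/4 = π_3 · 5/8: π_3/π_2 = (1/4)/(5/8) = 2/5.
Take π_1 proportional to 1; then unnormalized π = (1, 27/20, 27/50). Normalize by dividing by the sum 289/100:
  π = (100/289, 135/289, 54/289).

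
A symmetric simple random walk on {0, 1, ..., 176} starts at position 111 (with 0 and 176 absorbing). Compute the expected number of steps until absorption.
E[τ | X_0 = 111] = 7215

Let v_k = E[τ | X_0 = k]. Boundary: v_0 = v_176 = 0. Recurrence: v_k = 1 + (v_{k-1} + v_{k+1})/2 for 1 ≤ k ≤ 175. The particular solution to v_k − (v_{k-1} + v_{k+1})/2 = 1 is v_k = −k^2. Adding homogeneous solution A + B k and matching boundaries gives v_k = k (176 − k). Substituting k = 111: v_111 = 111 · 65 = 7215.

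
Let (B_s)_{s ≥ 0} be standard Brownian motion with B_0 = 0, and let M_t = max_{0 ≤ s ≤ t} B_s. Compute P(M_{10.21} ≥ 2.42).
P(M_{10.21} ≥ 2.42) = 2·P(B_{10.21} ≥ 2.42) = 2(1 − Φ(2.42/√10.21)) ≈ 0.4488

By the reflection principle for Brownian motion, P(M_t ≥ a) = 2 · P(B_t ≥ a) for a ≥ 0. Since B_t ~ N(0, t), P(B_t ≥ 2.42) = 1 − Φ(2.42/√t) = 1 − Φ(2.42/√10.21) = 1 − Φ(0.7574). So
  P(M_{10.21} ≥ 2.42) = 2(1 − Φ(0.7574)) ≈ 0.4488.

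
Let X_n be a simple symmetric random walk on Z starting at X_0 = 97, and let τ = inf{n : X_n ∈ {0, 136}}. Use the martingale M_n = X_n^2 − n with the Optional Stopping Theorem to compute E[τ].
E[τ] = 3783

M_n = X_n^2 − n is a martingale (since E[X_{n+1}^2 | F_n] = X_n^2 + 1). By OST (τ has finite mean in a bounded region), E[M_τ] = E[M_0] = X_0^2 − 0 = 97^2 = 9409. Also E[M_τ] = E[X_τ^2] − E[τ]. The walk exits at 0 or 136, with P(hit 136 first) = 97/136, so E[X_τ^2] = 136^2 · 97/136 + 0 = 13192. Thus E[τ] = E[X_τ^2] − E[M_τ] = 13192 − 9409 = 3783 = 97(136 − 97) = 3783.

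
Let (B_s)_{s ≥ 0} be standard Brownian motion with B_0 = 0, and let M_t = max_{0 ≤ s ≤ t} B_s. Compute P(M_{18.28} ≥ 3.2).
P(M_{18.28} ≥ 3.2) = 2·P(B_{18.28} ≥ 3.2) = 2(1 − Φ(3.2/√18.28)) ≈ 0.4542

By the reflection principle for Brownian motion, P(M_t ≥ a) = 2 · P(B_t ≥ a) for a ≥ 0. Since B_t ~ N(0, t), P(B_t ≥ 3.2) = 1 − Φ(3.2/√t) = 1 − Φ(3.2/√18.28) = 1 − Φ(0.7484). So
  P(M_{18.28} ≥ 3.2) = 2(1 − Φ(0.7484)) ≈ 0.4542.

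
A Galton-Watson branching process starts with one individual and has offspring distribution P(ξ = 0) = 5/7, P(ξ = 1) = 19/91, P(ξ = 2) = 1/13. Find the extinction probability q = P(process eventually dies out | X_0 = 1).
q = 1

Mean offspring μ = 0·5/7 + 1·19/91 + 2·1/13 = 33/91 ≤ 1. For μ ≤ 1 with offspring not concentrated at 1, the Galton-Watson process goes extinct almost surely, so q = 1.
(Algebraic check: The pgf is f(s) = 5/7 + 19/91·s + 1/13·s². The extinction probability q is the smallest fixed point of f in [0, 1]. Setting s = f(s):
  1/13·s² + (19/91 − 1)·s + 5/7 = 0
  1/13·s² − (5/7 + 1/13)·s + 5/7 = 0
which factors as (s − 1)·(1/13·s − 5/7) = 0, giving roots s = 1 and s = (5/7)/(1/13) = 65/7. Since 65/7 ≥ 1, the smallest root in [0, 1] is s = 1.)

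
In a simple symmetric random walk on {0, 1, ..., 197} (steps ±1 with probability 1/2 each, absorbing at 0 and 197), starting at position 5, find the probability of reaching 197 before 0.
P(hit 197 before 0) = 5/197

Let u_k = P(hit 197 before 0 | start at k). Then u_0 = 0, u_197 = 1, and u_k = u_{k-1}/2 + u_{k+1}/2 for 1 ≤ k ≤ 196. This harmonic recurrence is solved by u_k = k/197, giving u_5 = 5/197.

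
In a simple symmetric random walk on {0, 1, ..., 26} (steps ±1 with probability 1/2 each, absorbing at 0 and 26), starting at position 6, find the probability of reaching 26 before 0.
P(hit 26 before 0) = 6/26 = 3/13

Let u_k = P(hit 26 before 0 | start at k). Then u_0 = 0, u_26 = 1, and u_k = u_{k-1}/2 + u_{k+1}/2 for 1 ≤ k ≤ 25. This harmonic recurrence is solved by u_k = k/26, giving u_6 = 6/26 = 3/13.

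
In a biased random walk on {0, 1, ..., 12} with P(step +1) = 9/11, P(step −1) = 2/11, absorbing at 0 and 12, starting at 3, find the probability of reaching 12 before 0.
P(hit 12 before 0) = (1 − (2/9)^3) / (1 − (2/9)^12) = 387420489/391719185

Let u_k denote P(reach 12 before 0 | start at k). Boundary: u_0 = 0, u_12 = 1. Recurrence: u_k = 9/11·u_{k+1} + 2/11·u_{k-1} for 1 ≤ k ≤ 11. Try u_k = A + B·r^k with r = q/p = (2/11)/(9/11) = 2/9. Substitution satisfies the recurrence; boundary conditions give:
  u_k = (1 − r^k) / (1 − r^N) = (1 − (2/9)^3) / (1 − (2/9)^12) = 387420489/391719185.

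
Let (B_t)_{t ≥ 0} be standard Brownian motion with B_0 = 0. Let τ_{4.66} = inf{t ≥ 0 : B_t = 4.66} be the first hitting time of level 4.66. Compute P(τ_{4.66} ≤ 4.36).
P(τ_{4.66} ≤ 4.36) = 2(1 − Φ(4.66/√4.36)) = 2(1 − Φ(2.2317)) ≈ 0.0256

By the reflection principle for standard BM, P(τ_b ≤ t) = 2 · P(B_t ≥ b). Since B_t ~ N(0, t), P(B_t ≥ 4.66) = 1 − Φ(4.66/√t) = 1 − Φ(4.66/√4.36) = 1 − Φ(2.2317) ≈ 0.01282. Doubling: P(τ_{4.66} ≤ 4.36) ≈ 2 · 0.01282 = 0.02564 ≈ 0.0256.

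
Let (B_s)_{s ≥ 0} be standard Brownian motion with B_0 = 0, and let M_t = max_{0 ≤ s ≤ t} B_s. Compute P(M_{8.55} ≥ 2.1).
P(M_{8.55} ≥ 2.1) = 2·P(B_{8.55} ≥ 2.1) = 2(1 − Φ(2.1/√8.55)) ≈ 0.4726

By the reflection principle for Brownian motion, P(M_t ≥ a) = 2 · P(B_t ≥ a) for a ≥ 0. Since B_t ~ N(0, t), P(B_t ≥ 2.1) = 1 − Φ(2.1/√t) = 1 − Φ(2.1/√8.55) = 1 − Φ(0.7182). So
  P(M_{8.55} ≥ 2.1) = 2(1 − Φ(0.7182)) ≈ 0.4726.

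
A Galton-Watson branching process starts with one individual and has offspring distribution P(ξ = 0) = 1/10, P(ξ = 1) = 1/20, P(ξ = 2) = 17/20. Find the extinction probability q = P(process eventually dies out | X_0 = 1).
q = 2/17

The pgf is f(s) = 1/10 + 1/20·s + 17/20·s². The extinction probability q is the smallest fixed point of f in [0, 1]. Setting s = f(s):
  17/20·s² + (1/20 − 1)·s + 1/10 = 0
  17/20·s² − (1/10 + 17/20)·s + 1/10 = 0
which factors as (s − 1)·(17/20·s − 1/10) = 0, giving roots s = 1 and s = (1/10)/(17/20) = 2/17.
Mean offspring μ = 1/20 + 2·17/20 = 7/4 > 1 (supercritical), so q < 1. The extinction probability is the smaller root: q = (1/10)/(17/20) = 2/17.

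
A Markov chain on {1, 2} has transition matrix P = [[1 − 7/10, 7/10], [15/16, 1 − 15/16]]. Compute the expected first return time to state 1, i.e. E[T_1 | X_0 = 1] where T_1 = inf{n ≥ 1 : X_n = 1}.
E[T_1 | X_0 = 1] = 1/π_1 = 131/75

For an irreducible recurrent Markov chain with stationary distribution π, E[T_i | X_0 = i] = 1/π_i (Kac's formula). Here π_1 = (15/16)/(7/10 + 15/16) = (15/16)/(131/80) = 75/131, so E[T_1 | X_0 = 1] = 1/π_1 = (7/10 + 15/16)/(15/16) = (131/80)/(15/16) = 131/75.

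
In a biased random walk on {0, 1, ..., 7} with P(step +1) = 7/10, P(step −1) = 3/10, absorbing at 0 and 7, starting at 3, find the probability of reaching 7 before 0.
P(hit 7 before 0) = (1 − (3/7)^3) / (1 − (3/7)^7) = 189679/205339

Let u_k denote P(reach 7 before 0 | start at k). Boundary: u_0 = 0, u_7 = 1. Recurrence: u_k = 7/10·u_{k+1} + 3/10·u_{k-1} for 1 ≤ k ≤ 6. Try u_k = A + B·r^k with r = q/p = (3/10)/(7/10) = 3/7. Substitution satisfies the recurrence; boundary conditions give:
  u_k = (1 − r^k) / (1 − r^N) = (1 − (3/7)^3) / (1 − (3/7)^7) = 189679/205339.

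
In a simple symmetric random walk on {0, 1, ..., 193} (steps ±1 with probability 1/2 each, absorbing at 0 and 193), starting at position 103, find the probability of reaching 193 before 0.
P(hit 193 before 0) = 103/193

Let u_k = P(hit 193 before 0 | start at k). Then u_0 = 0, u_193 = 1, and u_k = u_{k-1}/2 + u_{k+1}/2 for 1 ≤ k ≤ 192. This harmonic recurrence is solved by u_k = k/193, giving u_103 = 103/193.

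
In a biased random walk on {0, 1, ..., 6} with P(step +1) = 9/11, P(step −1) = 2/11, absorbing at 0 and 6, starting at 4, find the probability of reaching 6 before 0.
P(hit 6 before 0) = (1 − (2/9)^4) / (1 − (2/9)^6) = 6885/6901

Let u_k denote P(reach 6 before 0 | start at k). Boundary: u_0 = 0, u_6 = 1. Recurrence: u_k = 9/11·u_{k+1} + 2/11·u_{k-1} for 1 ≤ k ≤ 5. Try u_k = A + B·r^k with r = q/p = (2/11)/(9/11) = 2/9. Substitution satisfies the recurrence; boundary conditions give:
  u_k = (1 − r^k) / (1 − r^N) = (1 − (2/9)^4) / (1 − (2/9)^6) = 6885/6901.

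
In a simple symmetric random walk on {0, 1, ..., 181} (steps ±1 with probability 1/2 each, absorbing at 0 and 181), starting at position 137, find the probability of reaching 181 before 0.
P(hit 181 before 0) = 137/181

Let u_k = P(hit 181 before 0 | start at k). Then u_0 = 0, u_181 = 1, and u_k = u_{k-1}/2 + u_{k+1}/2 for 1 ≤ k ≤ 180. This harmonic recurrence is solved by u_k = k/181, giving u_137 = 137/181.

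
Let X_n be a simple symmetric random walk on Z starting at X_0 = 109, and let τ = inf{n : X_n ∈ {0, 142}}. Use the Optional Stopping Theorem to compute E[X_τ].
E[X_τ] = 109

X_n is a martingale and τ is a bounded-mean stopping time (indeed τ is finite a.s. with bounded expectation since the walk is in a bounded region). By the OST, E[X_τ] = E[X_0] = 109. Equivalently: E[X_τ] = 142 · P(hit 142 first) + 0 · P(hit 0 first) = 142 · (109/142) = 109.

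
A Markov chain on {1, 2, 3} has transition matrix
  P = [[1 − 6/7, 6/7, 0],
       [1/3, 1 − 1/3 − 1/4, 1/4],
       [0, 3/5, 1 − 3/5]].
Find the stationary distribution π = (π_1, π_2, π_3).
π = (14/65, 36/65, 3/13)

This is a birth-death chain on three states, which satisfies detailed balance: π_1 · P_{12} = π_2 · P_{21} and π_2 · P_{23} = π_3 · P_{32}.
From π_1 · 6/7 = π_2 · 1/3: π_2/π_1 = (6/7)/(1/3) = 18/7.
From π_2 · 1/4 = π_3 · 3/5: π_3/π_2 = (1/4)/(3/5) = 5/12.
Take π_1 proportional to 1; then unnormalized π = (1, 18/7, 15/14). Normalize by dividing by the sum 65/14:
  π = (14/65, 36/65, 3/13).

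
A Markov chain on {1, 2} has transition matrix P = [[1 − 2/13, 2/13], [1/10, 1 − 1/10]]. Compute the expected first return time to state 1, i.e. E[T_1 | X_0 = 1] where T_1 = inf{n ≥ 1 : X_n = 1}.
E[T_1 | X_0 = 1] = 1/π_1 = 33/13

For an irreducible recurrent Markov chain with stationary distribution π, E[T_i | X_0 = i] = 1/π_i (Kac's formula). Here π_1 = (1/10)/(2/13 + 1/10) = (1/10)/(33/130) = 13/33, so E[T_1 | X_0 = 1] = 1/π_1 = (2/13 + 1/10)/(1/10) = (33/130)/(1/10) = 33/13.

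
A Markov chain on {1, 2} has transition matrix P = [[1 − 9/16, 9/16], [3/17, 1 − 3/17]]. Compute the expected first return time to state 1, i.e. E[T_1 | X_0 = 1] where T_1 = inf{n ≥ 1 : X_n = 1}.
E[T_1 | X_0 = 1] = 1/π_1 = 67/16

For an irreducible recurrent Markov chain with stationary distribution π, E[T_i | X_0 = i] = 1/π_i (Kac's formula). Here π_1 = (3/17)/(9/16 + 3/17) = (3/17)/(201/272) = 16/67, so E[T_1 | X_0 = 1] = 1/π_1 = (9/16 + 3/17)/(3/17) = (201/272)/(3/17) = 67/16.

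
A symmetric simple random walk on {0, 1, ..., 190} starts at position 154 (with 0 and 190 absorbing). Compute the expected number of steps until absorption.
E[τ | X_0 = 154] = 5544

Let v_k = E[τ | X_0 = k]. Boundary: v_0 = v_190 = 0. Recurrence: v_k = 1 + (v_{k-1} + v_{k+1})/2 for 1 ≤ k ≤ 189. The particular solution to v_k − (v_{k-1} + v_{k+1})/2 = 1 is v_k = −k^2. Adding homogeneous solution A + B k and matching boundaries gives v_k = k (190 − k). Substituting k = 154: v_154 = 154 · 36 = 5544.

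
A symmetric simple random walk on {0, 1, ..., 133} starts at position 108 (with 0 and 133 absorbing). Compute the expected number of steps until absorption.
E[τ | X_0 = 108] = 2700

Let v_k = E[τ | X_0 = k]. Boundary: v_0 = v_133 = 0. Recurrence: v_k = 1 + (v_{k-1} + v_{k+1})/2 for 1 ≤ k ≤ 132. The particular solution to v_k − (v_{k-1} + v_{k+1})/2 = 1 is v_k = −k^2. Adding homogeneous solution A + B k and matching boundaries gives v_k = k (133 − k). Substituting k = 108: v_108 = 108 · 25 = 2700.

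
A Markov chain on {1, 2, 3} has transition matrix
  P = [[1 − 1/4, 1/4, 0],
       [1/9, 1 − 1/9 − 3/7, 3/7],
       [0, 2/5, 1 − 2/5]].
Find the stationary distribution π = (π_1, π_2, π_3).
π = (56/317, 126/317, 135/317)

This is a birth-death chain on three states, which satisfies detailed balance: π_1 · P_{12} = π_2 · P_{21} and π_2 · P_{23} = π_3 · P_{32}.
From π_1 · 1/4 = π_2 · 1/9: π_2/π_1 = (1/4)/(1/9) = 9/4.
From π_2 · 3/7 = π_3 · 2/5: π_3/π_2 = (3/7)/(2/5) = 15/14.
Take π_1 proportional to 1; then unnormalized π = (1, 9/4, 135/56). Normalize by dividing by the sum 317/56:
  π = (56/317, 126/317, 135/317).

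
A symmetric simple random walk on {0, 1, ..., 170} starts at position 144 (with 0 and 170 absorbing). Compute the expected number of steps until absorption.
E[τ | X_0 = 144] = 3744

Let v_k = E[τ | X_0 = k]. Boundary: v_0 = v_170 = 0. Recurrence: v_k = 1 + (v_{k-1} + v_{k+1})/2 for 1 ≤ k ≤ 169. The particular solution to v_k − (v_{k-1} + v_{k+1})/2 = 1 is v_k = −k^2. Adding homogeneous solution A + B k and matching boundaries gives v_k = k (170 − k). Substituting k = 144: v_144 = 144 · 26 = 3744.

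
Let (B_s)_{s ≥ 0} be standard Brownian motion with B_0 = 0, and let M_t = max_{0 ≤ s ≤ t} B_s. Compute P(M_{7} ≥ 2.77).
P(M_{7} ≥ 2.77) = 2·P(B_{7} ≥ 2.77) = 2(1 − Φ(2.77/√7)) ≈ 0.2951

By the reflection principle for Brownian motion, P(M_t ≥ a) = 2 · P(B_t ≥ a) for a ≥ 0. Since B_t ~ N(0, t), P(B_t ≥ 2.77) = 1 − Φ(2.77/√t) = 1 − Φ(2.77/√7) = 1 − Φ(1.0470). So
  P(M_{7} ≥ 2.77) = 2(1 − Φ(1.0470)) ≈ 0.2951.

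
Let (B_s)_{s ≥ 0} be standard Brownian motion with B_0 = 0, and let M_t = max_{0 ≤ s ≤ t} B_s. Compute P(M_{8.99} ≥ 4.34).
P(M_{8.99} ≥ 4.34) = 2·P(B_{8.99} ≥ 4.34) = 2(1 − Φ(4.34/√8.99)) ≈ 0.1478

By the reflection principle for Brownian motion, P(M_t ≥ a) = 2 · P(B_t ≥ a) for a ≥ 0. Since B_t ~ N(0, t), P(B_t ≥ 4.34) = 1 − Φ(4.34/√t) = 1 − Φ(4.34/√8.99) = 1 − Φ(1.4475). So
  P(M_{8.99} ≥ 4.34) = 2(1 − Φ(1.4475)) ≈ 0.1478.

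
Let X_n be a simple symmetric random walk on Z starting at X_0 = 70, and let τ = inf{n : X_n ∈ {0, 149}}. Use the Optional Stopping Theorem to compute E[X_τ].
E[X_τ] = 70

X_n is a martingale and τ is a bounded-mean stopping time (indeed τ is finite a.s. with bounded expectation since the walk is in a bounded region). By the OST, E[X_τ] = E[X_0] = 70. Equivalently: E[X_τ] = 149 · P(hit 149 first) + 0 · P(hit 0 first) = 149 · (70/149) = 70.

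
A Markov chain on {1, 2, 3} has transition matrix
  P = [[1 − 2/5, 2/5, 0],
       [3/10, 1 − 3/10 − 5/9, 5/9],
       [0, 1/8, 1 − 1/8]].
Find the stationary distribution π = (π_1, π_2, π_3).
π = (27/223, 36/223, 160/223)

This is a birth-death chain on three states, which satisfies detailed balance: π_1 · P_{12} = π_2 · P_{21} and π_2 · P_{23} = π_3 · P_{32}.
From π_1 · 2/5 = π_2 · 3/10: π_2/π_1 = (2/5)/(3/10) = 4/3.
From π_2 · 5/9 = π_3 · 1/8: π_3/π_2 = (5/9)/(1/8) = 40/9.
Take π_1 proportional to 1; then unnormalized π = (1, 4/3, 160/27). Normalize by dividing by the sum 223/27:
  π = (27/223, 36/223, 160/223).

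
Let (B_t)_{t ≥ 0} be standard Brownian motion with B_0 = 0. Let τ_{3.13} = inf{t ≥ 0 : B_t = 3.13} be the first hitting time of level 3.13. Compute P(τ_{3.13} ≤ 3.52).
P(τ_{3.13} ≤ 3.52) = 2(1 − Φ(3.13/√3.52)) = 2(1 − Φ(1.6683)) ≈ 0.0953

By the reflection principle for standard BM, P(τ_b ≤ t) = 2 · P(B_t ≥ b). Since B_t ~ N(0, t), P(B_t ≥ 3.13) = 1 − Φ(3.13/√t) = 1 − Φ(3.13/√3.52) = 1 − Φ(1.6683) ≈ 0.04763. Doubling: P(τ_{3.13} ≤ 3.52) ≈ 2 · 0.04763 = 0.09526 ≈ 0.0953.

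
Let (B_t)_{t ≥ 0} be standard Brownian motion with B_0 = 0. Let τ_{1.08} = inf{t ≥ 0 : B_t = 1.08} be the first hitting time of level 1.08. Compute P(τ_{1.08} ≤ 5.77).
P(τ_{1.08} ≤ 5.77) = 2(1 − Φ(1.08/√5.77)) = 2(1 − Φ(0.4496)) ≈ 0.6530

By the reflection principle for standard BM, P(τ_b ≤ t) = 2 · P(B_t ≥ b). Since B_t ~ N(0, t), P(B_t ≥ 1.08) = 1 − Φ(1.08/√t) = 1 − Φ(1.08/√5.77) = 1 − Φ(0.4496) ≈ 0.32650. Doubling: P(τ_{1.08} ≤ 5.77) ≈ 2 · 0.32650 = 0.65300 ≈ 0.6530.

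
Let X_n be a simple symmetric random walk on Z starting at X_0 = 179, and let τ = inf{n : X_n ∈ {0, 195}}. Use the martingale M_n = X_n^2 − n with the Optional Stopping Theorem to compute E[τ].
E[τ] = 2864

M_n = X_n^2 − n is a martingale (since E[X_{n+1}^2 | F_n] = X_n^2 + 1). By OST (τ has finite mean in a bounded region), E[M_τ] = E[M_0] = X_0^2 − 0 = 179^2 = 32041. Also E[M_τ] = E[X_τ^2] − E[τ]. The walk exits at 0 or 195, with P(hit 195 first) = 179/195, so E[X_τ^2] = 195^2 · 179/195 + 0 = 34905. Thus E[τ] = E[X_τ^2] − E[M_τ] = 34905 − 32041 = 2864 = 179(195 − 179) = 2864.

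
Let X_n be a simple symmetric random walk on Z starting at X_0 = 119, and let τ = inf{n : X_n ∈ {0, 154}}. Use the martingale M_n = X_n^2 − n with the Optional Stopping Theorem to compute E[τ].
E[τ] = 4165

M_n = X_n^2 − n is a martingale (since E[X_{n+1}^2 | F_n] = X_n^2 + 1). By OST (τ has finite mean in a bounded region), E[M_τ] = E[M_0] = X_0^2 − 0 = 119^2 = 14161. Also E[M_τ] = E[X_τ^2] − E[τ]. The walk exits at 0 or 154, with P(hit 154 first) = 119/154, so E[X_τ^2] = 154^2 · 119/154 + 0 = 18326. Thus E[τ] = E[X_τ^2] − E[M_τ] = 18326 − 14161 = 4165 = 119(154 − 119) = 4165.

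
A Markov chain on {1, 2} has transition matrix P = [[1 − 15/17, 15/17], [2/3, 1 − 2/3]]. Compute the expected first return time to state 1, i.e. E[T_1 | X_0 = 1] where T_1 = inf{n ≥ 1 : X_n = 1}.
E[T_1 | X_0 = 1] = 1/π_1 = 79/34

For an irreducible recurrent Markov chain with stationary distribution π, E[T_i | X_0 = i] = 1/π_i (Kac's formula). Here π_1 = (2/3)/(15/17 + 2/3) = (2/3)/(79/51) = 34/79, so E[T_1 | X_0 = 1] = 1/π_1 = (15/17 + 2/3)/(2/3) = (79/51)/(2/3) = 79/34.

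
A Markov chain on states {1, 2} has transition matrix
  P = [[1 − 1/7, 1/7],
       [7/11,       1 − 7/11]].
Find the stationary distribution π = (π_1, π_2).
π_1 = 49/60, π_2 = 11/60

Solve πP = π with π_1 + π_2 = 1. From πP = π: π_1 · (1 − 1/7) + π_2 · 7/11 = π_1 ⇒ π_2 · 7/11 = π_1 · 1/7 ⇒ π_2/π_1 = (1/7)/(7/11) = 11/49. Together with π_1 + π_2 = 1:
  π_1 = (7/11)/(1/7 + 7/11) = (7/11)/(60/77) = 49/60,
  π_2 = (1/7)/(1/7 + 7/11) = (1/7)/(60/77) = 11/60.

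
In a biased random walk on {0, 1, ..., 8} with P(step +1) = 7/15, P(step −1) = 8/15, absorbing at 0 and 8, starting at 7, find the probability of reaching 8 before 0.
P(hit 8 before 0) = (1 − (8/7)^7) / (1 − (8/7)^8) = 8915263/11012415

Let u_k denote P(reach 8 before 0 | start at k). Boundary: u_0 = 0, u_8 = 1. Recurrence: u_k = 7/15·u_{k+1} + 8/15·u_{k-1} for 1 ≤ k ≤ 7. Try u_k = A + B·r^k with r = q/p = (8/15)/(7/15) = 8/7. Substitution satisfies the recurrence; boundary conditions give:
  u_k = (1 − r^k) / (1 − r^N) = (1 − (8/7)^7) / (1 − (8/7)^8) = 8915263/11012415.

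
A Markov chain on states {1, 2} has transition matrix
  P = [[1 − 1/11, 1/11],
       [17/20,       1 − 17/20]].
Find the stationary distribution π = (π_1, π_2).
π_1 = 187/207, π_2 = 20/207

Solve πP = π with π_1 + π_2 = 1. From πP = π: π_1 · (1 − 1/11) + π_2 · 17/20 = π_1 ⇒ π_2 · 17/20 = π_1 · 1/11 ⇒ π_2/π_1 = (1/11)/(17/20) = 20/187. Together with π_1 + π_2 = 1:
  π_1 = (17/20)/(1/11 + 17/20) = (17/20)/(207/220) = 187/207,
  π_2 = (1/11)/(1/11 + 17/20) = (1/11)/(207/220) = 20/207.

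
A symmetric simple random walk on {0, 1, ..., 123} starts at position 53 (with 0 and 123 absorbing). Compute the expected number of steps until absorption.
E[τ | X_0 = 53] = 3710

Let v_k = E[τ | X_0 = k]. Boundary: v_0 = v_123 = 0. Recurrence: v_k = 1 + (v_{k-1} + v_{k+1})/2 for 1 ≤ k ≤ 122. The particular solution to v_k − (v_{k-1} + v_{k+1})/2 = 1 is v_k = −k^2. Adding homogeneous solution A + B k and matching boundaries gives v_k = k (123 − k). Substituting k = 53: v_53 = 53 · 70 = 3710.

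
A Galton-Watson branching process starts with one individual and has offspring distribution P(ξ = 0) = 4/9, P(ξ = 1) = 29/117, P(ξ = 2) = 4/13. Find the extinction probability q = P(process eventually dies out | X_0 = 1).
q = 1

Mean offspring μ = 0·4/9 + 1·29/117 + 2·4/13 = 101/117 ≤ 1. For μ ≤ 1 with offspring not concentrated at 1, the Galton-Watson process goes extinct almost surely, so q = 1.
(Algebraic check: The pgf is f(s) = 4/9 + 29/117·s + 4/13·s². The extinction probability q is the smallest fixed point of f in [0, 1]. Setting s = f(s):
  4/13·s² + (29/117 − 1)·s + 4/9 = 0
  4/13·s² − (4/9 + 4/13)·s + 4/9 = 0
which factors as (s − 1)·(4/13·s − 4/9) = 0, giving roots s = 1 and s = (4/9)/(4/13) = 13/9. Since 13/9 ≥ 1, the smallest root in [0, 1] is s = 1.)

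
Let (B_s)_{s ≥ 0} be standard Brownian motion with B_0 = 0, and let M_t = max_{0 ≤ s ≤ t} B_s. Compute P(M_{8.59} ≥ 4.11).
P(M_{8.59} ≥ 4.11) = 2·P(B_{8.59} ≥ 4.11) = 2(1 − Φ(4.11/√8.59)) ≈ 0.1608

By the reflection principle for Brownian motion, P(M_t ≥ a) = 2 · P(B_t ≥ a) for a ≥ 0. Since B_t ~ N(0, t), P(B_t ≥ 4.11) = 1 − Φ(4.11/√t) = 1 − Φ(4.11/√8.59) = 1 − Φ(1.4023). So
  P(M_{8.59} ≥ 4.11) = 2(1 − Φ(1.4023)) ≈ 0.1608.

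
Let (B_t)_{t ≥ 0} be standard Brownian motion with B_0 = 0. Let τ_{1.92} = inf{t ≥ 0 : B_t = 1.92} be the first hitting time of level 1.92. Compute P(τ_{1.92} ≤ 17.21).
P(τ_{1.92} ≤ 17.21) = 2(1 − Φ(1.92/√17.21)) = 2(1 − Φ(0.4628)) ≈ 0.6435

By the reflection principle for standard BM, P(τ_b ≤ t) = 2 · P(B_t ≥ b). Since B_t ~ N(0, t), P(B_t ≥ 1.92) = 1 − Φ(1.92/√t) = 1 − Φ(1.92/√17.21) = 1 − Φ(0.4628) ≈ 0.32175. Doubling: P(τ_{1.92} ≤ 17.21) ≈ 2 · 0.32175 = 0.64350 ≈ 0.6435.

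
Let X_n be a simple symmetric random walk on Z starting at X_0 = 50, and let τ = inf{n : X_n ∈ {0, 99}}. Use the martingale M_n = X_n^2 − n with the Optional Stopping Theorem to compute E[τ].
E[τ] = 2450

M_n = X_n^2 − n is a martingale (since E[X_{n+1}^2 | F_n] = X_n^2 + 1). By OST (τ has finite mean in a bounded region), E[M_τ] = E[M_0] = X_0^2 − 0 = 50^2 = 2500. Also E[M_τ] = E[X_τ^2] − E[τ]. The walk exits at 0 or 99, with P(hit 99 first) = 50/99, so E[X_τ^2] = 99^2 · 50/99 + 0 = 4950. Thus E[τ] = E[X_τ^2] − E[M_τ] = 4950 − 2500 = 2450 = 50(99 − 50) = 2450.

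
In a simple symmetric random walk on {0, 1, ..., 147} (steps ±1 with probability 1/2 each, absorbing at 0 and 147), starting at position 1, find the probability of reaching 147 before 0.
P(hit 147 before 0) = 1/147

Let u_k = P(hit 147 before 0 | start at k). Then u_0 = 0, u_147 = 1, and u_k = u_{k-1}/2 + u_{k+1}/2 for 1 ≤ k ≤ 146. This harmonic recurrence is solved by u_k = k/147, giving u_1 = 1/147.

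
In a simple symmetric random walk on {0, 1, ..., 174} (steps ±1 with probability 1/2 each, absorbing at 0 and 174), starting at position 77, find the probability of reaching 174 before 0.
P(hit 174 before 0) = 77/174

Let u_k = P(hit 174 before 0 | start at k). Then u_0 = 0, u_174 = 1, and u_k = u_{k-1}/2 + u_{k+1}/2 for 1 ≤ k ≤ 173. This harmonic recurrence is solved by u_k = k/174, giving u_77 = 77/174.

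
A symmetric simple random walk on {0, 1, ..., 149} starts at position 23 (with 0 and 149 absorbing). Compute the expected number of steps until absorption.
E[τ | X_0 = 23] = 2898

Let v_k = E[τ | X_0 = k]. Boundary: v_0 = v_149 = 0. Recurrence: v_k = 1 + (v_{k-1} + v_{k+1})/2 for 1 ≤ k ≤ 148. The particular solution to v_k − (v_{k-1} + v_{k+1})/2 = 1 is v_k = −k^2. Adding homogeneous solution A + B k and matching boundaries gives v_k = k (149 − k). Substituting k = 23: v_23 = 23 · 126 = 2898.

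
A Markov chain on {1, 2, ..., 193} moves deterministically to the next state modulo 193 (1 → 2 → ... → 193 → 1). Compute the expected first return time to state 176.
E[T_176 | X_0 = 176] = 193

The chain cycles deterministically, so starting at state 176 it returns in exactly 193 steps. Equivalently, the stationary distribution is uniform π_j = 1/193 for every state j, so by Kac's formula E[T_176] = 1/π_176 = 193.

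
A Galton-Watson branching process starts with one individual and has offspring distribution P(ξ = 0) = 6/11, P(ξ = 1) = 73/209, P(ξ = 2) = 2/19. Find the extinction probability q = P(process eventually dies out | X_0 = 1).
q = 1

Mean offspring μ = 0·6/11 + 1·73/209 + 2·2/19 = 117/209 ≤ 1. For μ ≤ 1 with offspring not concentrated at 1, the Galton-Watson process goes extinct almost surely, so q = 1.
(Algebraic check: The pgf is f(s) = 6/11 + 73/209·s + 2/19·s². The extinction probability q is the smallest fixed point of f in [0, 1]. Setting s = f(s):
  2/19·s² + (73/209 − 1)·s + 6/11 = 0
  2/19·s² − (6/11 + 2/19)·s + 6/11 = 0
which factors as (s − 1)·(2/19·s − 6/11) = 0, giving roots s = 1 and s = (6/11)/(2/19) = 57/11. Since 57/11 ≥ 1, the smallest root in [0, 1] is s = 1.)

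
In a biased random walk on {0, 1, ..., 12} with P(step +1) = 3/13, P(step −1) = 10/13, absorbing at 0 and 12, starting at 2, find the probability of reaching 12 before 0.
P(hit 12 before 0) = (1 − (10/3)^2) / (1 − (10/3)^12) = 59049/10989005149

Let u_k denote P(reach 12 before 0 | start at k). Boundary: u_0 = 0, u_12 = 1. Recurrence: u_k = 3/13·u_{k+1} + 10/13·u_{k-1} for 1 ≤ k ≤ 11. Try u_k = A + B·r^k with r = q/p = (10/13)/(3/13) = 10/3. Substitution satisfies the recurrence; boundary conditions give:
  u_k = (1 − r^k) / (1 − r^N) = (1 − (10/3)^2) / (1 − (10/3)^12) = 59049/10989005149.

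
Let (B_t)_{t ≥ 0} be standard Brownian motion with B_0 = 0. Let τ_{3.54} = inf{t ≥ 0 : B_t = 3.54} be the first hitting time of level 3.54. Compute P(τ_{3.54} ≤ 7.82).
P(τ_{3.54} ≤ 7.82) = 2(1 − Φ(3.54/√7.82)) = 2(1 − Φ(1.2659)) ≈ 0.2055

By the reflection principle for standard BM, P(τ_b ≤ t) = 2 · P(B_t ≥ b). Since B_t ~ N(0, t), P(B_t ≥ 3.54) = 1 − Φ(3.54/√t) = 1 − Φ(3.54/√7.82) = 1 − Φ(1.2659) ≈ 0.10277. Doubling: P(τ_{3.54} ≤ 7.82) ≈ 2 · 0.10277 = 0.20554 ≈ 0.2055.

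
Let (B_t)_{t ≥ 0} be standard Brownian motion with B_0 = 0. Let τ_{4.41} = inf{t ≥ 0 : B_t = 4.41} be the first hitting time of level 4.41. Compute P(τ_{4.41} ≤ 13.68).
P(τ_{4.41} ≤ 13.68) = 2(1 − Φ(4.41/√13.68)) = 2(1 − Φ(1.1923)) ≈ 0.2331

By the reflection principle for standard BM, P(τ_b ≤ t) = 2 · P(B_t ≥ b). Since B_t ~ N(0, t), P(B_t ≥ 4.41) = 1 − Φ(4.41/√t) = 1 − Φ(4.41/√13.68) = 1 − Φ(1.1923) ≈ 0.11657. Doubling: P(τ_{4.41} ≤ 13.68) ≈ 2 · 0.11657 = 0.23314 ≈ 0.2331.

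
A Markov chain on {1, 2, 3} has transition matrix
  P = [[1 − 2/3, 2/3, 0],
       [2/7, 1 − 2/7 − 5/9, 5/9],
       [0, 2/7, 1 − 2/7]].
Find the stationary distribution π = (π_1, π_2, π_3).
π = (54/425, 126/425, 49/85)

This is a birth-death chain on three states, which satisfies detailed balance: π_1 · P_{12} = π_2 · P_{21} and π_2 · P_{23} = π_3 · P_{32}.
From π_1 · 2/3 = π_2 · 2/7: π_2/π_1 = (2/3)/(2/7) = 7/3.
From π_2 · 5/9 = π_3 · 2/7: π_3/π_2 = (5/9)/(2/7) = 35/18.
Take π_1 proportional to 1; then unnormalized π = (1, 7/3, 245/54). Normalize by dividing by the sum 425/54:
  π = (54/425, 126/425, 49/85).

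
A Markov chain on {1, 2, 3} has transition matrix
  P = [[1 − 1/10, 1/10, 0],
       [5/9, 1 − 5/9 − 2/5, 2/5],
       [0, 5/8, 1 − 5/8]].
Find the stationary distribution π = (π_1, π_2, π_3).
π = (1250/1619, 225/1619, 144/1619)

This is a birth-death chain on three states, which satisfies detailed balance: π_1 · P_{12} = π_2 · P_{21} and π_2 · P_{23} = π_3 · P_{32}.
From π_1 · 1/10 = π_2 · 5/9: π_2/π_1 = (1/10)/(5/9) = 9/50.
From π_2 · 2/5 = π_3 · 5/8: π_3/π_2 = (2/5)/(5/8) = 16/25.
Take π_1 proportional to 1; then unnormalized π = (1, 9/50, 72/625). Normalize by dividing by the sum 1619/1250:
  π = (1250/1619, 225/1619, 144/1619).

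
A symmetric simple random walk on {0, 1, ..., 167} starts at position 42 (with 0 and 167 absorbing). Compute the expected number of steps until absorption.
E[τ | X_0 = 42] = 5250

Let v_k = E[τ | X_0 = k]. Boundary: v_0 = v_167 = 0. Recurrence: v_k = 1 + (v_{k-1} + v_{k+1})/2 for 1 ≤ k ≤ 166. The particular solution to v_k − (v_{k-1} + v_{k+1})/2 = 1 is v_k = −k^2. Adding homogeneous solution A + B k and matching boundaries gives v_k = k (167 − k). Substituting k = 42: v_42 = 42 · 125 = 5250.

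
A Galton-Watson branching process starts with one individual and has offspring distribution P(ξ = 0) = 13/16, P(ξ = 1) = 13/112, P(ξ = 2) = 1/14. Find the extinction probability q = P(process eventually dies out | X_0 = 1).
q = 1

Mean offspring μ = 0·13/16 + 1·13/112 + 2·1/14 = 29/112 ≤ 1. For μ ≤ 1 with offspring not concentrated at 1, the Galton-Watson process goes extinct almost surely, so q = 1.
(Algebraic check: The pgf is f(s) = 13/16 + 13/112·s + 1/14·s². The extinction probability q is the smallest fixed point of f in [0, 1]. Setting s = f(s):
  1/14·s² + (13/112 − 1)·s + 13/16 = 0
  1/14·s² − (13/16 + 1/14)·s + 13/16 = 0
which factors as (s − 1)·(1/14·s − 13/16) = 0, giving roots s = 1 and s = (13/16)/(1/14) = 91/8. Since 91/8 ≥ 1, the smallest root in [0, 1] is s = 1.)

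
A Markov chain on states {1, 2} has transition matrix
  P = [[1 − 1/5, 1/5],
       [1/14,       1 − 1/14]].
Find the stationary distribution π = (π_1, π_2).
π_1 = 5/19, π_2 = 14/19

Solve πP = π with π_1 + π_2 = 1. From πP = π: π_1 · (1 − 1/5) + π_2 · 1/14 = π_1 ⇒ π_2 · 1/14 = π_1 · 1/5 ⇒ π_2/π_1 = (1/5)/(1/14) = 14/5. Together with π_1 + π_2 = 1:
  π_1 = (1/14)/(1/5 + 1/14) = (1/14)/(19/70) = 5/19,
  π_2 = (1/5)/(1/5 + 1/14) = (1/5)/(19/70) = 14/19.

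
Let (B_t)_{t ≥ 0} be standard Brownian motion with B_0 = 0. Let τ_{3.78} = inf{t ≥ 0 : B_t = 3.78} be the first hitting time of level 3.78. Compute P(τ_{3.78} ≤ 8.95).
P(τ_{3.78} ≤ 8.95) = 2(1 − Φ(3.78/√8.95)) = 2(1 − Φ(1.2635)) ≈ 0.2064

By the reflection principle for standard BM, P(τ_b ≤ t) = 2 · P(B_t ≥ b). Since B_t ~ N(0, t), P(B_t ≥ 3.78) = 1 − Φ(3.78/√t) = 1 − Φ(3.78/√8.95) = 1 − Φ(1.2635) ≈ 0.10320. Doubling: P(τ_{3.78} ≤ 8.95) ≈ 2 · 0.10320 = 0.20640 ≈ 0.2064.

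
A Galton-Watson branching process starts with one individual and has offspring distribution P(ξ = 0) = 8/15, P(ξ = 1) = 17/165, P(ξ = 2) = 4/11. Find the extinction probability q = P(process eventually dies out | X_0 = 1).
q = 1

Mean offspring μ = 0·8/15 + 1·17/165 + 2·4/11 = 137/165 ≤ 1. For μ ≤ 1 with offspring not concentrated at 1, the Galton-Watson process goes extinct almost surely, so q = 1.
(Algebraic check: The pgf is f(s) = 8/15 + 17/165·s + 4/11·s². The extinction probability q is the smallest fixed point of f in [0, 1]. Setting s = f(s):
  4/11·s² + (17/165 − 1)·s + 8/15 = 0
  4/11·s² − (8/15 + 4/11)·s + 8/15 = 0
which factors as (s − 1)·(4/11·s − 8/15) = 0, giving roots s = 1 and s = (8/15)/(4/11) = 22/15. Since 22/15 ≥ 1, the smallest root in [0, 1] is s = 1.)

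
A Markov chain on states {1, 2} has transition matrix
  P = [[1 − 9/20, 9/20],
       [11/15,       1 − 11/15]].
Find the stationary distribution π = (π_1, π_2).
π_1 = 44/71, π_2 = 27/71

Solve πP = π with π_1 + π_2 = 1. From πP = π: π_1 · (1 − 9/20) + π_2 · 11/15 = π_1 ⇒ π_2 · 11/15 = π_1 · 9/20 ⇒ π_2/π_1 = (9/20)/(11/15) = 27/44. Together with π_1 + π_2 = 1:
  π_1 = (11/15)/(9/20 + 11/15) = (11/15)/(71/60) = 44/71,
  π_2 = (9/20)/(9/20 + 11/15) = (9/20)/(71/60) = 27/71.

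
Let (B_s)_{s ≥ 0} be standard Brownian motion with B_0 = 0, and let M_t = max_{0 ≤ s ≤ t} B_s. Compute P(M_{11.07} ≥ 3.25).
P(M_{11.07} ≥ 3.25) = 2·P(B_{11.07} ≥ 3.25) = 2(1 − Φ(3.25/√11.07)) ≈ 0.3287

By the reflection principle for Brownian motion, P(M_t ≥ a) = 2 · P(B_t ≥ a) for a ≥ 0. Since B_t ~ N(0, t), P(B_t ≥ 3.25) = 1 − Φ(3.25/√t) = 1 − Φ(3.25/√11.07) = 1 − Φ(0.9768). So
  P(M_{11.07} ≥ 3.25) = 2(1 − Φ(0.9768)) ≈ 0.3287.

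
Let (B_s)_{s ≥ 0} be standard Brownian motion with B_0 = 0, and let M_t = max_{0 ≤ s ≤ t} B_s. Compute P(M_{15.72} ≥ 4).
P(M_{15.72} ≥ 4) = 2·P(B_{15.72} ≥ 4) = 2(1 − Φ(4/√15.72)) ≈ 0.3130

By the reflection principle for Brownian motion, P(M_t ≥ a) = 2 · P(B_t ≥ a) for a ≥ 0. Since B_t ~ N(0, t), P(B_t ≥ 4) = 1 − Φ(4/√t) = 1 − Φ(4/√15.72) = 1 − Φ(1.0089). So
  P(M_{15.72} ≥ 4) = 2(1 − Φ(1.0089)) ≈ 0.3130.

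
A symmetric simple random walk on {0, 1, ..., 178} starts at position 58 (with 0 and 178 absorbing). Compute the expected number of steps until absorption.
E[τ | X_0 = 58] = 6960

Let v_k = E[τ | X_0 = k]. Boundary: v_0 = v_178 = 0. Recurrence: v_k = 1 + (v_{k-1} + v_{k+1})/2 for 1 ≤ k ≤ 177. The particular solution to v_k − (v_{k-1} + v_{k+1})/2 = 1 is v_k = −k^2. Adding homogeneous solution A + B k and matching boundaries gives v_k = k (178 − k). Substituting k = 58: v_58 = 58 · 120 = 6960.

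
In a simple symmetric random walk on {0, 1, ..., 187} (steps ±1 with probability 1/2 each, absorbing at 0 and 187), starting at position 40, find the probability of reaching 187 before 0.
P(hit 187 before 0) = 40/187

Let u_k = P(hit 187 before 0 | start at k). Then u_0 = 0, u_187 = 1, and u_k = u_{k-1}/2 + u_{k+1}/2 for 1 ≤ k ≤ 186. This harmonic recurrence is solved by u_k = k/187, giving u_40 = 40/187.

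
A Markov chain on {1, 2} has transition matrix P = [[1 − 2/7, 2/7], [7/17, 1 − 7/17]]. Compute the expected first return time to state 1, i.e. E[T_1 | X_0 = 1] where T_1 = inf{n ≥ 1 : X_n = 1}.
E[T_1 | X_0 = 1] = 1/π_1 = 83/49

For an irreducible recurrent Markov chain with stationary distribution π, E[T_i | X_0 = i] = 1/π_i (Kac's formula). Here π_1 = (7/17)/(2/7 + 7/17) = (7/17)/(83/119) = 49/83, so E[T_1 | X_0 = 1] = 1/π_1 = (2/7 + 7/17)/(7/17) = (83/119)/(7/17) = 83/49.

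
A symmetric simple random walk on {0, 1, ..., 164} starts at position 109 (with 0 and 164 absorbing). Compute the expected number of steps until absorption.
E[τ | X_0 = 109] = 5995

Let v_k = E[τ | X_0 = k]. Boundary: v_0 = v_164 = 0. Recurrence: v_k = 1 + (v_{k-1} + v_{k+1})/2 for 1 ≤ k ≤ 163. The particular solution to v_k − (v_{k-1} + v_{k+1})/2 = 1 is v_k = −k^2. Adding homogeneous solution A + B k and matching boundaries gives v_k = k (164 − k). Substituting k = 109: v_109 = 109 · 55 = 5995.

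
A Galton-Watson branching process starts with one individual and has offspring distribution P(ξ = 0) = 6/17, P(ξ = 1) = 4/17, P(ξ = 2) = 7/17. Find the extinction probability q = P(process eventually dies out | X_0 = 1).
q = 6/7

The pgf is f(s) = 6/17 + 4/17·s + 7/17·s². The extinction probability q is the smallest fixed point of f in [0, 1]. Setting s = f(s):
  7/17·s² + (4/17 − 1)·s + 6/17 = 0
  7/17·s² − (6/17 + 7/17)·s + 6/17 = 0
which factors as (s − 1)·(7/17·s − 6/17) = 0, giving roots s = 1 and s = (6/17)/(7/17) = 6/7.
Mean offspring μ = 4/17 + 2·7/17 = 18/17 > 1 (supercritical), so q < 1. The extinction probability is the smaller root: q = (6/17)/(7/17) = 6/7.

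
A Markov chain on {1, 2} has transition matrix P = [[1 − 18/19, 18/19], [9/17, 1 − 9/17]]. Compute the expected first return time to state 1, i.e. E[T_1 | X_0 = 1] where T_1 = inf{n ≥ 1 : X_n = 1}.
E[T_1 | X_0 = 1] = 1/π_1 = 53/19

For an irreducible recurrent Markov chain with stationary distribution π, E[T_i | X_0 = i] = 1/π_i (Kac's formula). Here π_1 = (9/17)/(18/19 + 9/17) = (9/17)/(477/323) = 19/53, so E[T_1 | X_0 = 1] = 1/π_1 = (18/19 + 9/17)/(9/17) = (477/323)/(9/17) = 53/19.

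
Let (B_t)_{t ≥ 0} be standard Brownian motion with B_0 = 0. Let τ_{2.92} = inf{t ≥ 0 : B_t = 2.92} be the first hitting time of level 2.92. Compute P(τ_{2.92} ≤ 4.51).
P(τ_{2.92} ≤ 4.51) = 2(1 − Φ(2.92/√4.51)) = 2(1 − Φ(1.3750)) ≈ 0.1691

By the reflection principle for standard BM, P(τ_b ≤ t) = 2 · P(B_t ≥ b). Since B_t ~ N(0, t), P(B_t ≥ 2.92) = 1 − Φ(2.92/√t) = 1 − Φ(2.92/√4.51) = 1 − Φ(1.3750) ≈ 0.08457. Doubling: P(τ_{2.92} ≤ 4.51) ≈ 2 · 0.08457 = 0.16914 ≈ 0.1691.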